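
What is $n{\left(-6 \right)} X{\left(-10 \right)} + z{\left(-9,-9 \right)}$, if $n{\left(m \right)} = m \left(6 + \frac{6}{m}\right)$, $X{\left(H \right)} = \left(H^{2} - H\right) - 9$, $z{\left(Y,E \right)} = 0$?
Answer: $-3030$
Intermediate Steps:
$X{\left(H \right)} = -9 + H^{2} - H$
$n{\left(-6 \right)} X{\left(-10 \right)} + z{\left(-9,-9 \right)} = \left(6 + 6 \left(-6\right)\right) \left(-9 + \left(-10\right)^{2} - -10\right) + 0 = \left(6 - 36\right) \left(-9 + 100 + 10\right) + 0 = \left(-30\right) 101 + 0 = -3030 + 0 = -3030$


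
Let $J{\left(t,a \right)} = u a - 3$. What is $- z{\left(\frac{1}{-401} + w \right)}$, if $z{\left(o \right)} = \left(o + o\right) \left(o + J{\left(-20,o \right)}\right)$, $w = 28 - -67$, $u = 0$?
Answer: $- \frac{2810651508}{160801} \approx -17479.0$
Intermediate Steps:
$w = 95$ ($w = 28 + 67 = 95$)
$J{\left(t,a \right)} = -3$ ($J{\left(t,a \right)} = 0 a - 3 = 0 - 3 = -3$)
$z{\left(o \right)} = 2 o \left(-3 + o\right)$ ($z{\left(o \right)} = \left(o + o\right) \left(o - 3\right) = 2 o \left(-3 + o\right)$)
$- z{\left(\frac{1}{-401} + w \right)} = - 2 \left(\frac{1}{-401} + 95\right) \left(-3 + \left(\frac{1}{-401} + 95\right)\right) = - 2 \left(- \frac{1}{401} + 95\right) \left(-3 + \left(- \frac{1}{401} + 95\right)\right) = - \frac{2 \cdot 38094 \left(-3 + \frac{38094}{401}\right)}{401} = - \frac{2 \cdot 38094 \cdot 36891}{401 \cdot 401} = \left(-1\right) \frac{2810651508}{160801} = - \frac{2810651508}{160801}$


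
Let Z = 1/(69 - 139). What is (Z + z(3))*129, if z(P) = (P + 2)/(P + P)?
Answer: 3698/35 ≈ 105.66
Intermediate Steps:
z(P) = (2 + P)/(2*P) (z(P) = (2 + P)/((2*P)) = (2 + P)*(1/(2*P)) = (2 + P)/(2*P))
Z = -1/70 (Z = 1/(-70) = -1/70 ≈ -0.014286)
(Z + z(3))*129 = (-1/70 + (½)*(2 + 3)/3)*129 = (-1/70 + (½)*(⅓)*5)*129 = (-1/70 + ⅚)*129 = (86/105)*129 = 3698/35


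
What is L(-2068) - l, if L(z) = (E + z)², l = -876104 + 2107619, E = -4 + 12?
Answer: 3012085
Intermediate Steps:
E = 8
l = 1231515
L(z) = (8 + z)²
L(-2068) - l = (8 - 2068)² - 1*1231515 = (-2060)² - 1231515 = 4243600 - 1231515 = 3012085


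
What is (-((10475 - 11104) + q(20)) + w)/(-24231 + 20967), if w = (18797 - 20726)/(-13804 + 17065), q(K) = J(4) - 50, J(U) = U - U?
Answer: -122905/591328 ≈ -0.20785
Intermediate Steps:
J(U) = 0
q(K) = -50 (q(K) = 0 - 50 = -50)
w = -643/1087 (w = -1929/3261 = -1929*1/3261 = -643/1087 ≈ -0.59154)
(-((10475 - 11104) + q(20)) + w)/(-24231 + 20967) = (-((10475 - 11104) - 50) - 643/1087)/(-24231 + 20967) = (-(-629 - 50) - 643/1087)/(-3264) = (-1*(-679) - 643/1087)*(-1/3264) = (679 - 643/1087)*(-1/3264) = (737430/1087)*(-1/3264) = -122905/591328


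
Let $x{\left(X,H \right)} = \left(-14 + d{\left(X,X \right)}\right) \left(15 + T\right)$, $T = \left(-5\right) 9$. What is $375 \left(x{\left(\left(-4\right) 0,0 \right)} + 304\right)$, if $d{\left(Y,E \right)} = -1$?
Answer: $282750$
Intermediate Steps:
$T = -45$
$x{\left(X,H \right)} = 450$ ($x{\left(X,H \right)} = \left(-14 - 1\right) \left(15 - 45\right) = \left(-15\right) \left(-30\right) = 450$)
$375 \left(x{\left(\left(-4\right) 0,0 \right)} + 304\right) = 375 \left(450 + 304\right) = 375 \cdot 754 = 282750$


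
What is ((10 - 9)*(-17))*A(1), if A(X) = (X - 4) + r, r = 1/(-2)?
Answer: 119/2 ≈ 59.500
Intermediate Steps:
r = -½ (r = 1*(-½) = -½ ≈ -0.50000)
A(X) = -9/2 + X (A(X) = (X - 4) - ½ = (-4 + X) - ½ = -9/2 + X)
((10 - 9)*(-17))*A(1) = ((10 - 9)*(-17))*(-9/2 + 1) = (1*(-17))*(-7/2) = -17*(-7/2) = 119/2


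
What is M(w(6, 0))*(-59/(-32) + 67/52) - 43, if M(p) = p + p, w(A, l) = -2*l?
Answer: -43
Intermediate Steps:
M(p) = 2*p
M(w(6, 0))*(-59/(-32) + 67/52) - 43 = (2*(-2*0))*(-59/(-32) + 67/52) - 43 = (2*0)*(-59*(-1/32) + 67*(1/52)) - 43 = 0*(59/32 + 67/52) - 43 = 0*(1303/416) - 43 = 0 - 43 = -43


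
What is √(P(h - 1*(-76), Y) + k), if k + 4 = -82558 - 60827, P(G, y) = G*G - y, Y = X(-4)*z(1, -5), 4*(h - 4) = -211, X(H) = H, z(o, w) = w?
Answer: I*√2282663/4 ≈ 377.71*I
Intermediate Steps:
h = -195/4 (h = 4 + (¼)*(-211) = 4 - 211/4 = -195/4 ≈ -48.750)
Y = 20 (Y = -4*(-5) = 20)
P(G, y) = G² - y
k = -143389 (k = -4 + (-82558 - 60827) = -4 - 143385 = -143389)
√(P(h - 1*(-76), Y) + k) = √(((-195/4 - 1*(-76))² - 1*20) - 143389) = √(((-195/4 + 76)² - 20) - 143389) = √(((109/4)² - 20) - 143389) = √((11881/16 - 20) - 143389) = √(11561/16 - 143389) = √(-2282663/16) = I*√2282663/4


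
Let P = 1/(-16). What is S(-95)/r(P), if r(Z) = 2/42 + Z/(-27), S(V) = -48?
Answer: -145152/151 ≈ -961.27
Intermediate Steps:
P = -1/16 ≈ -0.062500
r(Z) = 1/21 - Z/27 (r(Z) = 2*(1/42) + Z*(-1/27) = 1/21 - Z/27)
S(-95)/r(P) = -48/(1/21 - 1/27*(-1/16)) = -48/(1/21 + 1/432) = -48/151/3024 = -48*3024/151 = -145152/151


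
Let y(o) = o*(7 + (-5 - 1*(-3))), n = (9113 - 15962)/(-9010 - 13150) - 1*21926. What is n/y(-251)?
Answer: 485873311/27810800 ≈ 17.471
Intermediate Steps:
n = -485873311/22160 (n = -6849/(-22160) - 21926 = -6849*(-1/22160) - 21926 = 6849/22160 - 21926 = -485873311/22160 ≈ -21926.)
y(o) = 5*o (y(o) = o*(7 + (-5 + 3)) = o*(7 - 2) = o*5 = 5*o)
n/y(-251) = -485873311/(22160*(5*(-251))) = -485873311/22160/(-1255) = -485873311/22160*(-1/1255) = 485873311/27810800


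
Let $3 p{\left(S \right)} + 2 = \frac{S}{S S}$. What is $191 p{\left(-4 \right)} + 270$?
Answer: $\frac{507}{4} \approx 126.75$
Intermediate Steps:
$p{\left(S \right)} = - \frac{2}{3} + \frac{1}{3 S}$ ($p{\left(S \right)} = - \frac{2}{3} + \frac{S \frac{1}{S S}}{3} = - \frac{2}{3} + \frac{S \frac{1}{S^{2}}}{3} = - \frac{2}{3} + \frac{1}{3 S}$)
$191 p{\left(-4 \right)} + 270 = 191 \frac{1 - -8}{3 \left(-4\right)} + 270 = 191 \cdot \frac{1}{3} \left(- \frac{1}{4}\right) \left(1 + 8\right) + 270 = 191 \cdot \frac{1}{3} \left(- \frac{1}{4}\right) 9 + 270 = 191 \left(- \frac{3}{4}\right) + 270 = - \frac{573}{4} + 270 = \frac{507}{4}$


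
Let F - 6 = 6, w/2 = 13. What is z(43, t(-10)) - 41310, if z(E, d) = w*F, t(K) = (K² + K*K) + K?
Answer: -40998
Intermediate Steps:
w = 26 (w = 2*13 = 26)
F = 12 (F = 6 + 6 = 12)
t(K) = K + 2*K² (t(K) = (K² + K²) + K = 2*K² + K = K + 2*K²)
z(E, d) = 312 (z(E, d) = 26*12 = 312)
z(43, t(-10)) - 41310 = 312 - 41310 = -40998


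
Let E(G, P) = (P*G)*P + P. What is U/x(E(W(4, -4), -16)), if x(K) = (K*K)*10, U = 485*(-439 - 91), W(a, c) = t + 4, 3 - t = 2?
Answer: -25705/1597696 ≈ -0.016089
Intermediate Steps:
t = 1 (t = 3 - 1*2 = 3 - 2 = 1)
W(a, c) = 5 (W(a, c) = 1 + 4 = 5)
E(G, P) = P + G*P² (E(G, P) = (G*P)*P + P = G*P² + P = P + G*P²)
U = -257050 (U = 485*(-530) = -257050)
x(K) = 10*K² (x(K) = K²*10 = 10*K²)
U/x(E(W(4, -4), -16)) = -257050*1/(2560*(1 + 5*(-16))²) = -257050*1/(2560*(1 - 80)²) = -257050/(10*(-16*(-79))²) = -257050/(10*1264²) = -257050/(10*1597696) = -257050/15976960 = -257050*1/15976960 = -25705/1597696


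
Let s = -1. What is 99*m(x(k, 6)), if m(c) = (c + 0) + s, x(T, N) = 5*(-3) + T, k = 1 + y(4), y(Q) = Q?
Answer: -1089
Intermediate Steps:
k = 5 (k = 1 + 4 = 5)
x(T, N) = -15 + T
m(c) = -1 + c (m(c) = (c + 0) - 1 = c - 1 = -1 + c)
99*m(x(k, 6)) = 99*(-1 + (-15 + 5)) = 99*(-1 - 10) = 99*(-11) = -1089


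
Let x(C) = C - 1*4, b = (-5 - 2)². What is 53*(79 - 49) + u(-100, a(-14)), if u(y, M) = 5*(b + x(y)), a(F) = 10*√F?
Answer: 1315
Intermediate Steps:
b = 49 (b = (-7)² = 49)
x(C) = -4 + C (x(C) = C - 4 = -4 + C)
u(y, M) = 225 + 5*y (u(y, M) = 5*(49 + (-4 + y)) = 5*(45 + y) = 225 + 5*y)
53*(79 - 49) + u(-100, a(-14)) = 53*(79 - 49) + (225 + 5*(-100)) = 53*30 + (225 - 500) = 1590 - 275 = 1315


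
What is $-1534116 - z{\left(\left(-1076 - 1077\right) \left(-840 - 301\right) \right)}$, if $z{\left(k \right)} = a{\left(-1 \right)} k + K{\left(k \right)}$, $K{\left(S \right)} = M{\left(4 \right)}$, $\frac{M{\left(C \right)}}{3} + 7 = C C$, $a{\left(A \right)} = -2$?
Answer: $3379003$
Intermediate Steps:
$M{\left(C \right)} = -21 + 3 C^{2}$ ($M{\left(C \right)} = -21 + 3 C C = -21 + 3 C^{2}$)
$K{\left(S \right)} = 27$ ($K{\left(S \right)} = -21 + 3 \cdot 4^{2} = -21 + 3 \cdot 16 = -21 + 48 = 27$)
$z{\left(k \right)} = 27 - 2 k$ ($z{\left(k \right)} = - 2 k + 27 = 27 - 2 k$)
$-1534116 - z{\left(\left(-1076 - 1077\right) \left(-840 - 301\right) \right)} = -1534116 - \left(27 - 2 \left(-1076 - 1077\right) \left(-840 - 301\right)\right) = -1534116 - \left(27 - 2 \left(\left(-2153\right) \left(-1141\right)\right)\right) = -1534116 - \left(27 - 4913146\right) = -1534116 - -4913119 = -1534116 + 4913119 = 3379003$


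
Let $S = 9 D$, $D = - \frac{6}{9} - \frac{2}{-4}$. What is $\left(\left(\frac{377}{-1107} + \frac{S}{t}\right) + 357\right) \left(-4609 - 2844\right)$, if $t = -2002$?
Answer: $- \frac{11782228648877}{4432428} \approx -2.6582 \cdot 10^{6}$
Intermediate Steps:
$D = - \frac{1}{6}$ ($D = \left(-6\right) \frac{1}{9} - - \frac{1}{2} = - \frac{2}{3} + \frac{1}{2} = - \frac{1}{6} \approx -0.16667$)
$S = - \frac{3}{2}$ ($S = 9 \left(- \frac{1}{6}\right) = - \frac{3}{2} \approx -1.5$)
$\left(\left(\frac{377}{-1107} + \frac{S}{t}\right) + 357\right) \left(-4609 - 2844\right) = \left(\left(\frac{377}{-1107} - \frac{3}{2 \left(-2002\right)}\right) + 357\right) \left(-4609 - 2844\right) = \left(\left(377 \left(- \frac{1}{1107}\right) - - \frac{3}{4004}\right) + 357\right) \left(-7453\right) = \left(\left(- \frac{377}{1107} + \frac{3}{4004}\right) + 357\right) \left(-7453\right) = \left(- \frac{1506187}{4432428} + 357\right) \left(-7453\right) = \frac{1580870609}{4432428} \left(-7453\right) = - \frac{11782228648877}{4432428}$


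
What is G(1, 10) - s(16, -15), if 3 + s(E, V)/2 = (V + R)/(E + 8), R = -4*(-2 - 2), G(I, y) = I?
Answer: 83/12 ≈ 6.9167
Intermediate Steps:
R = 16 (R = -4*(-4) = 16)
s(E, V) = -6 + 2*(16 + V)/(8 + E) (s(E, V) = -6 + 2*((V + 16)/(E + 8)) = -6 + 2*((16 + V)/(8 + E)) = -6 + 2*(16 + V)/(8 + E))
G(1, 10) - s(16, -15) = 1 - 2*(-8 - 15 - 3*16)/(8 + 16) = 1 - 2*(-8 - 15 - 48)/24 = 1 - 2*(-71)/24 = 1 - 1*(-71/12) = 1 + 71/12 = 83/12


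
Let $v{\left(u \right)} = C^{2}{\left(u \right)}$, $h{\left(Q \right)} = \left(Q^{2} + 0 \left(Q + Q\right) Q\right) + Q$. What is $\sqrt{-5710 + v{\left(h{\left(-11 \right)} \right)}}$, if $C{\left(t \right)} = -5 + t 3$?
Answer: $\sqrt{99915} \approx 316.09$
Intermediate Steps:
$C{\left(t \right)} = -5 + 3 t$
$h{\left(Q \right)} = Q + Q^{2}$ ($h{\left(Q \right)} = \left(Q^{2} + 0 \cdot 2 Q Q\right) + Q = \left(Q^{2} + 0 Q\right) + Q = \left(Q^{2} + 0\right) + Q = Q^{2} + Q = Q + Q^{2}$)
$v{\left(u \right)} = \left(-5 + 3 u\right)^{2}$
$\sqrt{-5710 + v{\left(h{\left(-11 \right)} \right)}} = \sqrt{-5710 + \left(-5 + 3 \left(- 11 \left(1 - 11\right)\right)\right)^{2}} = \sqrt{-5710 + \left(-5 + 3 \left(\left(-11\right) \left(-10\right)\right)\right)^{2}} = \sqrt{-5710 + \left(-5 + 3 \cdot 110\right)^{2}} = \sqrt{-5710 + \left(-5 + 330\right)^{2}} = \sqrt{-5710 + 325^{2}} = \sqrt{-5710 + 105625} = \sqrt{99915}$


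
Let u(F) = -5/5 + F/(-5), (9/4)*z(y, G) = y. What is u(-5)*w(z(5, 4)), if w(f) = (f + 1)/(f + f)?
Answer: 0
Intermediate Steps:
z(y, G) = 4*y/9
w(f) = (1 + f)/(2*f) (w(f) = (1 + f)/((2*f)) = (1 + f)*(1/(2*f)) = (1 + f)/(2*f))
u(F) = -1 - F/5 (u(F) = -5*⅕ + F*(-⅕) = -1 - F/5)
u(-5)*w(z(5, 4)) = (-1 - ⅕*(-5))*((1 + (4/9)*5)/(2*(((4/9)*5)))) = (-1 + 1)*((1 + 20/9)/(2*(20/9))) = 0*((½)*(9/20)*(29/9)) = 0*(29/40) = 0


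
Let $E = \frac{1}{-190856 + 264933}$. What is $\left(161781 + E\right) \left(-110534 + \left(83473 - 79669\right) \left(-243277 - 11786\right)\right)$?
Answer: $- \frac{11629160005851771668}{74077} \approx -1.5699 \cdot 10^{14}$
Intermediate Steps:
$E = \frac{1}{74077} \approx 1.3499 \cdot 10^{-5}$
$\left(161781 + E\right) \left(-110534 + \left(83473 - 79669\right) \left(-243277 - 11786\right)\right) = \left(161781 + \frac{1}{74077}\right) \left(-110534 + \left(83473 - 79669\right) \left(-243277 - 11786\right)\right) = \frac{11984251138 \left(-110534 + 3804 \left(-255063\right)\right)}{74077} = \frac{11984251138 \left(-110534 - 970259652\right)}{74077} = \frac{11984251138}{74077} \left(-970370186\right) = - \frac{11629160005851771668}{74077}$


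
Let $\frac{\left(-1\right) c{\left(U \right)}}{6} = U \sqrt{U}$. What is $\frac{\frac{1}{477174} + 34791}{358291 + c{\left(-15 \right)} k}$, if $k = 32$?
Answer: $\frac{5948118103274785}{61315359089899494} - \frac{7968653104800 i \sqrt{15}}{10219226514983249} \approx 0.097009 - 0.00302 i$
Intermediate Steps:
$c{\left(U \right)} = - 6 U^{\frac{3}{2}}$ ($c{\left(U \right)} = - 6 U \sqrt{U} = - 6 U^{\frac{3}{2}}$)
$\frac{\frac{1}{477174} + 34791}{358291 + c{\left(-15 \right)} k} = \frac{\frac{1}{477174} + 34791}{358291 + - 6 \left(-15\right)^{\frac{3}{2}} \cdot 32} = \frac{\frac{1}{477174} + 34791}{358291 + - 6 \left(- 15 i \sqrt{15}\right) 32} = \frac{16601360635}{477174 \left(358291 + 90 i \sqrt{15} \cdot 32\right)} = \frac{16601360635}{477174 \left(358291 + 2880 i \sqrt{15}\right)}$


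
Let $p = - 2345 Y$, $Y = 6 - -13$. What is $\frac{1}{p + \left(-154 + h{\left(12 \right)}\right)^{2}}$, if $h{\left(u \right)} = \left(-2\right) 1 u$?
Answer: $- \frac{1}{12871} \approx -7.7694 \cdot 10^{-5}$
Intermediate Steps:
$h{\left(u \right)} = - 2 u$
$Y = 19$ ($Y = 6 + 13 = 19$)
$p = -44555$ ($p = \left(-2345\right) 19 = -44555$)
$\frac{1}{p + \left(-154 + h{\left(12 \right)}\right)^{2}} = \frac{1}{-44555 + \left(-154 - 24\right)^{2}} = \frac{1}{-44555 + \left(-178\right)^{2}} = \frac{1}{-44555 + 31684} = \frac{1}{-12871} = - \frac{1}{12871}$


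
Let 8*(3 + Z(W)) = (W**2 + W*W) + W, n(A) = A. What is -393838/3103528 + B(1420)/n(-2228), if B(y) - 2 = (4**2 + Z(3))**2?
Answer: -13131003085/55317283072 ≈ -0.23738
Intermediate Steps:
Z(W) = -3 + W**2/4 + W/8 (Z(W) = -3 + ((W**2 + W*W) + W)/8 = -3 + ((W**2 + W**2) + W)/8 = -3 + (2*W**2 + W)/8 = -3 + (W + 2*W**2)/8 = -3 + (W**2/4 + W/8) = -3 + W**2/4 + W/8)
B(y) = 15753/64 (B(y) = 2 + (4**2 + (-3 + (1/4)*3**2 + (1/8)*3))**2 = 2 + (16 + (-3 + (1/4)*9 + 3/8))**2 = 2 + (16 + (-3 + 9/4 + 3/8))**2 = 2 + (16 - 3/8)**2 = 2 + (125/8)**2 = 2 + 15625/64 = 15753/64)
-393838/3103528 + B(1420)/n(-2228) = -393838/3103528 + (15753/64)/(-2228) = -393838*1/3103528 + (15753/64)*(-1/2228) = -196919/1551764 - 15753/142592 = -13131003085/55317283072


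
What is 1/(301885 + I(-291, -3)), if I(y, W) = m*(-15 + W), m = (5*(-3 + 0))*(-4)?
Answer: 1/300805 ≈ 3.3244e-6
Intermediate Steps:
m = 60 (m = (5*(-3))*(-4) = -15*(-4) = 60)
I(y, W) = -900 + 60*W (I(y, W) = 60*(-15 + W) = -900 + 60*W)
1/(301885 + I(-291, -3)) = 1/(301885 + (-900 + 60*(-3))) = 1/(301885 + (-900 - 180)) = 1/(301885 - 1080) = 1/300805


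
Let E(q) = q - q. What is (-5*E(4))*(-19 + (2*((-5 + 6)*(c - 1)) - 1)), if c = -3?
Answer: 0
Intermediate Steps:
E(q) = 0
(-5*E(4))*(-19 + (2*((-5 + 6)*(c - 1)) - 1)) = (-5*0)*(-19 + (2*((-5 + 6)*(-3 - 1)) - 1)) = 0*(-19 + (2*(1*(-4)) - 1)) = 0*(-19 + (2*(-4) - 1)) = 0*(-19 + (-8 - 1)) = 0*(-19 - 9) = 0*(-28) = 0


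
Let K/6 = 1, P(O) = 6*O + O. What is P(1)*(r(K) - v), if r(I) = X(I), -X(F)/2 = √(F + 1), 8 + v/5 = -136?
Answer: 5040 - 14*√7 ≈ 5003.0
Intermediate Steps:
P(O) = 7*O
v = -720 (v = -40 + 5*(-136) = -40 - 680 = -720)
X(F) = -2*√(1 + F) (X(F) = -2*√(F + 1) = -2*√(1 + F))
K = 6 (K = 6*1 = 6)
r(I) = -2*√(1 + I)
P(1)*(r(K) - v) = (7*1)*(-2*√(1 + 6) - 1*(-720)) = 7*(-2*√7 + 720) = 7*(720 - 2*√7) = 5040 - 14*√7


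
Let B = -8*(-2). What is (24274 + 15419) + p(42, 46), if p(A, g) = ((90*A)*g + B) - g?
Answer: 213543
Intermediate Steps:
B = 16
p(A, g) = 16 - g + 90*A*g (p(A, g) = ((90*A)*g + 16) - g = (90*A*g + 16) - g = (16 + 90*A*g) - g = 16 - g + 90*A*g)
(24274 + 15419) + p(42, 46) = (24274 + 15419) + (16 - 1*46 + 90*42*46) = 39693 + (16 - 46 + 173880) = 39693 + 173850 = 213543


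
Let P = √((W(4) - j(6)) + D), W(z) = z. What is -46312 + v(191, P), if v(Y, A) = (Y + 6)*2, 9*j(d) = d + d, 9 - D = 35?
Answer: -45918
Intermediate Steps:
D = -26 (D = 9 - 1*35 = 9 - 35 = -26)
j(d) = 2*d/9 (j(d) = (d + d)/9 = (2*d)/9 = 2*d/9)
P = I*√210/3 (P = √((4 - 2*6/9) - 26) = √((4 - 1*4/3) - 26) = √((4 - 4/3) - 26) = √(8/3 - 26) = √(-70/3) = I*√210/3 ≈ 4.8305*I)
v(Y, A) = 12 + 2*Y (v(Y, A) = (6 + Y)*2 = 12 + 2*Y)
-46312 + v(191, P) = -46312 + (12 + 2*191) = -46312 + (12 + 382) = -46312 + 394 = -45918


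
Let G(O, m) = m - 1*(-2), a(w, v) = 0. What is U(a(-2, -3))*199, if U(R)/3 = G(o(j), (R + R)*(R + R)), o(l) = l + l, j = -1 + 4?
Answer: 1194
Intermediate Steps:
j = 3
o(l) = 2*l
G(O, m) = 2 + m (G(O, m) = m + 2 = 2 + m)
U(R) = 6 + 12*R² (U(R) = 3*(2 + (R + R)*(R + R)) = 3*(2 + (2*R)*(2*R)) = 3*(2 + 4*R²) = 6 + 12*R²)
U(a(-2, -3))*199 = (6 + 12*0²)*199 = (6 + 12*0)*199 = (6 + 0)*199 = 6*199 = 1194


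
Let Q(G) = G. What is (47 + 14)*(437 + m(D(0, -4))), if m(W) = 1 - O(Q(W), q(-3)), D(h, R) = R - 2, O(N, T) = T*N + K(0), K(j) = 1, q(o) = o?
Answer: 25559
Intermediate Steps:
O(N, T) = 1 + N*T (O(N, T) = T*N + 1 = N*T + 1 = 1 + N*T)
D(h, R) = -2 + R
m(W) = 3*W (m(W) = 1 - (1 + W*(-3)) = 1 - (1 - 3*W) = 1 + (-1 + 3*W) = 3*W)
(47 + 14)*(437 + m(D(0, -4))) = (47 + 14)*(437 + 3*(-2 - 4)) = 61*(437 + 3*(-6)) = 61*(437 - 18) = 61*419 = 25559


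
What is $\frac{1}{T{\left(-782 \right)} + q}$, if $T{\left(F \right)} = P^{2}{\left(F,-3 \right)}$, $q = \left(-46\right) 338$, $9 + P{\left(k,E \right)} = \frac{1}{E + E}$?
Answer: $- \frac{36}{556703} \approx -6.4666 \cdot 10^{-5}$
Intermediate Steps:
$P{\left(k,E \right)} = -9 + \frac{1}{2 E}$ ($P{\left(k,E \right)} = -9 + \frac{1}{E + E} = -9 + \frac{1}{2 E}$)
$q = -15548$
$T{\left(F \right)} = \frac{3025}{36}$ ($T{\left(F \right)} = \left(-9 + \frac{1}{2 \left(-3\right)}\right)^{2} = \left(-9 + \frac{1}{2} \left(- \frac{1}{3}\right)\right)^{2} = \left(-9 - \frac{1}{6}\right)^{2} = \left(- \frac{55}{6}\right)^{2} = \frac{3025}{36}$)
$\frac{1}{T{\left(-782 \right)} + q} = \frac{1}{\frac{3025}{36} - 15548} = \frac{1}{- \frac{556703}{36}} = - \frac{36}{556703}$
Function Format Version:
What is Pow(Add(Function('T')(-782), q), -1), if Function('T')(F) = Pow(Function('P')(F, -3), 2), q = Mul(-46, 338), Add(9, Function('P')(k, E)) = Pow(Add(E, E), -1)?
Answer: Rational(-36, 556703) ≈ -6.4666e-5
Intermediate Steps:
Function('P')(k, E) = Add(-9, Mul(Rational(1, 2), Pow(E, -1))) (Function('P')(k, E) = Add(-9, Pow(Add(E, E), -1)) = Add(-9, Pow(Mul(2, E), -1)) = Add(-9, Mul(Rational(1, 2), Pow(E, -1))))
q = -15548
Function('T')(F) = Rational(3025, 36) (Function('T')(F) = Pow(Add(-9, Mul(Rational(1, 2), Pow(-3, -1))), 2) = Pow(Add(-9, Mul(Rational(1, 2), Rational(-1, 3))), 2) = Pow(Add(-9, Rational(-1, 6)), 2) = Pow(Rational(-55, 6), 2) = Rational(3025, 36))
Pow(Add(Function('T')(-782), q), -1) = Pow(Add(Rational(3025, 36), -15548), -1) = Pow(Rational(-556703, 36), -1) = Rational(-36, 556703)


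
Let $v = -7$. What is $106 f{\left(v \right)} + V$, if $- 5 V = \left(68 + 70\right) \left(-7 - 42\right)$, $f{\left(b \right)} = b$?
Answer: $\frac{3052}{5} \approx 610.4$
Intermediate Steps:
$V = \frac{6762}{5}$ ($V = - \frac{\left(68 + 70\right) \left(-7 - 42\right)}{5} = - \frac{138 \left(-49\right)}{5} = \left(- \frac{1}{5}\right) \left(-6762\right) = \frac{6762}{5} \approx 1352.4$)
$106 f{\left(v \right)} + V = 106 \left(-7\right) + \frac{6762}{5} = -742 + \frac{6762}{5} = \frac{3052}{5}$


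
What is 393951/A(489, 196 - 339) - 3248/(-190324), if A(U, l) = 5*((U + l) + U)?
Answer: 18747972631/198650675 ≈ 94.377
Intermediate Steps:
A(U, l) = 5*l + 10*U (A(U, l) = 5*(l + 2*U) = 5*l + 10*U)
393951/A(489, 196 - 339) - 3248/(-190324) = 393951/(5*(196 - 339) + 10*489) - 3248/(-190324) = 393951/(5*(-143) + 4890) - 3248*(-1/190324) = 393951/(-715 + 4890) + 812/47581 = 393951/4175 + 812/47581 = 18747972631/198650675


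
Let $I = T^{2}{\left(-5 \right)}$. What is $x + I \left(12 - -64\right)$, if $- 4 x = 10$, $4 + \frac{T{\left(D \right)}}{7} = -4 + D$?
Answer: $\frac{1258707}{2} \approx 6.2935 \cdot 10^{5}$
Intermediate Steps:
$T{\left(D \right)} = -56 + 7 D$ ($T{\left(D \right)} = -28 + 7 \left(-4 + D\right) = -28 + \left(-28 + 7 D\right) = -56 + 7 D$)
$I = 8281$ ($I = \left(-56 + 7 \left(-5\right)\right)^{2} = \left(-56 - 35\right)^{2} = \left(-91\right)^{2} = 8281$)
$x = - \frac{5}{2}$ ($x = \left(- \frac{1}{4}\right) 10 = - \frac{5}{2} \approx -2.5$)
$x + I \left(12 - -64\right) = - \frac{5}{2} + 8281 \left(12 - -64\right) = - \frac{5}{2} + 8281 \left(12 + 64\right) = - \frac{5}{2} + 8281 \cdot 76 = - \frac{5}{2} + 629356 = \frac{1258707}{2}$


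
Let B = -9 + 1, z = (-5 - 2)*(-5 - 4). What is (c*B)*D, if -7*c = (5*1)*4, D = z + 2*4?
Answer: 11360/7 ≈ 1622.9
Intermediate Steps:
z = 63 (z = -7*(-9) = 63)
B = -8
D = 71 (D = 63 + 2*4 = 63 + 8 = 71)
c = -20/7 (c = -5*1*4/7 = -5*4/7 = -⅐*20 = -20/7 ≈ -2.8571)
(c*B)*D = -20/7*(-8)*71 = (160/7)*71 = 11360/7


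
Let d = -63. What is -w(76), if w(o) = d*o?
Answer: 4788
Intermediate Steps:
w(o) = -63*o
-w(76) = -(-63)*76 = -1*(-4788) = 4788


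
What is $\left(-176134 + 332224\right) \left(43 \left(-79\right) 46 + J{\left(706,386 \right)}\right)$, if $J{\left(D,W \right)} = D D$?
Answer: $53409939660$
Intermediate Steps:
$J{\left(D,W \right)} = D^{2}$
$\left(-176134 + 332224\right) \left(43 \left(-79\right) 46 + J{\left(706,386 \right)}\right) = \left(-176134 + 332224\right) \left(43 \left(-79\right) 46 + 706^{2}\right) = 156090 \left(\left(-3397\right) 46 + 498436\right) = 156090 \left(-156262 + 498436\right) = 156090 \cdot 342174 = 53409939660$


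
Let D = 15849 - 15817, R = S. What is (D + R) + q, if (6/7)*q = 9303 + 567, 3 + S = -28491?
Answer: -16947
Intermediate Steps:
S = -28494 (S = -3 - 28491 = -28494)
R = -28494
q = 11515 (q = 7*(9303 + 567)/6 = (7/6)*9870 = 11515)
D = 32
(D + R) + q = (32 - 28494) + 11515 = -28462 + 11515 = -16947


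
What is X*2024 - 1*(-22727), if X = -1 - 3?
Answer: 14631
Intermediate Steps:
X = -4
X*2024 - 1*(-22727) = -4*2024 - 1*(-22727) = -8096 + 22727 = 14631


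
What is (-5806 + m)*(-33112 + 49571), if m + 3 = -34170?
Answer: -658014361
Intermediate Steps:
m = -34173 (m = -3 - 34170 = -34173)
(-5806 + m)*(-33112 + 49571) = (-5806 - 34173)*(-33112 + 49571) = -39979*16459 = -658014361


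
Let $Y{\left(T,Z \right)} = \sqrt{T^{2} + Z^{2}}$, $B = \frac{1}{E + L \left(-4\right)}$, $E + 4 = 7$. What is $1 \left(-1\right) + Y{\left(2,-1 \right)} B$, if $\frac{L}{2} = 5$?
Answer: $-1 - \frac{\sqrt{5}}{37} \approx -1.0604$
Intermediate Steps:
$L = 10$ ($L = 2 \cdot 5 = 10$)
$E = 3$ ($E = -4 + 7 = 3$)
$B = - \frac{1}{37}$ ($B = \frac{1}{3 + 10 \left(-4\right)} = \frac{1}{3 - 40} = \frac{1}{-37} = - \frac{1}{37} \approx -0.027027$)
$1 \left(-1\right) + Y{\left(2,-1 \right)} B = 1 \left(-1\right) + \sqrt{2^{2} + \left(-1\right)^{2}} \left(- \frac{1}{37}\right) = -1 + \sqrt{4 + 1} \left(- \frac{1}{37}\right) = -1 + \sqrt{5} \left(- \frac{1}{37}\right) = -1 - \frac{\sqrt{5}}{37}$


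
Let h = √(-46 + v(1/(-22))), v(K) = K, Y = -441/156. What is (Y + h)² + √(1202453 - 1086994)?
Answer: -1131877/29744 + √115459 - 147*I*√22286/572 ≈ 301.74 - 38.365*I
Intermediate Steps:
Y = -147/52 (Y = -441*1/156 = -147/52 ≈ -2.8269)
h = I*√22286/22 (h = √(-46 + 1/(-22)) = √(-46 - 1/22) = √(-1013/22) = I*√22286/22 ≈ 6.7857*I)
(Y + h)² + √(1202453 - 1086994) = (-147/52 + I*√22286/22)² + √(1202453 - 1086994) = (-147/52 + I*√22286/22)² + √115459 = √115459 + (-147/52 + I*√22286/22)²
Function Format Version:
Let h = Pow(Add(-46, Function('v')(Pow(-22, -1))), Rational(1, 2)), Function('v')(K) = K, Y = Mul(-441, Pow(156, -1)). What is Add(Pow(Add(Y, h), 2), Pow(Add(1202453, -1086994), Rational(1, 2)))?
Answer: Add(Rational(-1131877, 29744), Pow(115459, Rational(1, 2)), Mul(Rational(-147, 572), I, Pow(22286, Rational(1, 2)))) ≈ Add(301.74, Mul(-38.365, I))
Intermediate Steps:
Y = Rational(-147, 52) (Y = Mul(-441, Rational(1, 156)) = Rational(-147, 52) ≈ -2.8269)
h = Mul(Rational(1, 22), I, Pow(22286, Rational(1, 2))) (h = Pow(Add(-46, Pow(-22, -1)), Rational(1, 2)) = Pow(Add(-46, Rational(-1, 22)), Rational(1, 2)) = Pow(Rational(-1013, 22), Rational(1, 2)) = Mul(Rational(1, 22), I, Pow(22286, Rational(1, 2))) ≈ Mul(6.7857, I))
Add(Pow(Add(Y, h), 2), Pow(Add(1202453, -1086994), Rational(1, 2))) = Add(Pow(Add(Rational(-147, 52), Mul(Rational(1, 22), I, Pow(22286, Rational(1, 2)))), 2), Pow(Add(1202453, -1086994), Rational(1, 2))) = Add(Pow(Add(Rational(-147, 52), Mul(Rational(1, 22), I, Pow(22286, Rational(1, 2)))), 2), Pow(115459, Rational(1, 2))) = Add(Pow(115459, Rational(1, 2)), Pow(Add(Rational(-147, 52), Mul(Rational(1, 22), I, Pow(22286, Rational(1, 2)))), 2))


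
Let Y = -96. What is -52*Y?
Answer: 4992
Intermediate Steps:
-52*Y = -52*(-96) = 4992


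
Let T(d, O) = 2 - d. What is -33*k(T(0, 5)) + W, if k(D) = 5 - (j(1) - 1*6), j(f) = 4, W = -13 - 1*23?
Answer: -267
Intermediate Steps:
W = -36 (W = -13 - 23 = -36)
k(D) = 7 (k(D) = 5 - (4 - 1*6) = 5 - (4 - 6) = 5 - 1*(-2) = 5 + 2 = 7)
-33*k(T(0, 5)) + W = -33*7 - 36 = -231 - 36 = -267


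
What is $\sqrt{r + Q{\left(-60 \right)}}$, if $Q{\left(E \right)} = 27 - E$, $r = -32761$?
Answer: $31 i \sqrt{34} \approx 180.76 i$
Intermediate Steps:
$\sqrt{r + Q{\left(-60 \right)}} = \sqrt{-32761 + \left(27 - -60\right)} = \sqrt{-32761 + \left(27 + 60\right)} = \sqrt{-32761 + 87} = \sqrt{-32674} = 31 i \sqrt{34}$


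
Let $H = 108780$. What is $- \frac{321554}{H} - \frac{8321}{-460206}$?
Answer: $- \frac{165626038}{56375235} \approx -2.9379$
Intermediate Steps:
$- \frac{321554}{H} - \frac{8321}{-460206} = - \frac{321554}{108780} - \frac{8321}{-460206} = \left(-321554\right) \frac{1}{108780} - - \frac{8321}{460206} = - \frac{160777}{54390} + \frac{8321}{460206} = - \frac{165626038}{56375235}$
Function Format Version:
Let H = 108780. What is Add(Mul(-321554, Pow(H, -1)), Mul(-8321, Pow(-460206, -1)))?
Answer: Rational(-165626038, 56375235) ≈ -2.9379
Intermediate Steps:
Add(Mul(-321554, Pow(H, -1)), Mul(-8321, Pow(-460206, -1))) = Add(Mul(-321554, Pow(108780, -1)), Mul(-8321, Pow(-460206, -1))) = Add(Mul(-321554, Rational(1, 108780)), Mul(-8321, Rational(-1, 460206))) = Add(Rational(-160777, 54390), Rational(8321, 460206)) = Rational(-165626038, 56375235)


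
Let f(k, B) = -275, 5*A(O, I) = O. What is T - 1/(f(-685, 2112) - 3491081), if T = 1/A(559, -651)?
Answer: 17457339/1951668004 ≈ 0.0089448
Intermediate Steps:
A(O, I) = O/5
T = 5/559 (T = 1/((⅕)*559) = 1/(559/5) = 5/559 ≈ 0.0089445)
T - 1/(f(-685, 2112) - 3491081) = 5/559 - 1/(-275 - 3491081) = 5/559 - 1/(-3491356) = 5/559 - 1*(-1/3491356) = 5/559 + 1/3491356 = 17457339/1951668004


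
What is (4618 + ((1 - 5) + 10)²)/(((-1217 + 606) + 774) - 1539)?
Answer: -2327/688 ≈ -3.3823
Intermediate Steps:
(4618 + ((1 - 5) + 10)²)/(((-1217 + 606) + 774) - 1539) = (4618 + (-4 + 10)²)/((-611 + 774) - 1539) = (4618 + 6²)/(163 - 1539) = (4618 + 36)/(-1376) = 4654*(-1/1376) = -2327/688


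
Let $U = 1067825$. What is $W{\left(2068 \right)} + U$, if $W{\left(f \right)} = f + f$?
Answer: $1071961$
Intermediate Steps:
$W{\left(f \right)} = 2 f$
$W{\left(2068 \right)} + U = 2 \cdot 2068 + 1067825 = 4136 + 1067825 = 1071961$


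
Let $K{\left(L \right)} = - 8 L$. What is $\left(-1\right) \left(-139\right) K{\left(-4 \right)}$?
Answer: $4448$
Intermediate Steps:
$\left(-1\right) \left(-139\right) K{\left(-4 \right)} = \left(-1\right) \left(-139\right) \left(\left(-8\right) \left(-4\right)\right) = 139 \cdot 32 = 4448$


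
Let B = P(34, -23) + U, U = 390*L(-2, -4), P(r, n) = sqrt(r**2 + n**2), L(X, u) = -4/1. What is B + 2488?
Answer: 928 + sqrt(1685) ≈ 969.05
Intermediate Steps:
L(X, u) = -4 (L(X, u) = -4*1 = -4)
P(r, n) = sqrt(n**2 + r**2)
U = -1560 (U = 390*(-4) = -1560)
B = -1560 + sqrt(1685) (B = sqrt((-23)**2 + 34**2) - 1560 = sqrt(529 + 1156) - 1560 = sqrt(1685) - 1560 = -1560 + sqrt(1685) ≈ -1519.0)
B + 2488 = (-1560 + sqrt(1685)) + 2488 = 928 + sqrt(1685)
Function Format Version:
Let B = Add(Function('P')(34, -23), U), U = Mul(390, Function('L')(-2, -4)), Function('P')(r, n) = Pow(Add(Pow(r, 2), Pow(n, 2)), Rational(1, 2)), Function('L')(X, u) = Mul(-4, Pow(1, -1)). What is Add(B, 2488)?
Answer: Add(928, Pow(1685, Rational(1, 2))) ≈ 969.05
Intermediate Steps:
Function('L')(X, u) = -4 (Function('L')(X, u) = Mul(-4, 1) = -4)
Function('P')(r, n) = Pow(Add(Pow(n, 2), Pow(r, 2)), Rational(1, 2))
U = -1560 (U = Mul(390, -4) = -1560)
B = Add(-1560, Pow(1685, Rational(1, 2))) (B = Add(Pow(Add(Pow(-23, 2), Pow(34, 2)), Rational(1, 2)), -1560) = Add(Pow(Add(529, 1156), Rational(1, 2)), -1560) = Add(Pow(1685, Rational(1, 2)), -1560) = Add(-1560, Pow(1685, Rational(1, 2))) ≈ -1519.0)
Add(B, 2488) = Add(Add(-1560, Pow(1685, Rational(1, 2))), 2488) = Add(928, Pow(1685, Rational(1, 2)))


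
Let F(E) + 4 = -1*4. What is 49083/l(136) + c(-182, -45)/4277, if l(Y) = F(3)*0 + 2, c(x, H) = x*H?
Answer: 2307081/94 ≈ 24543.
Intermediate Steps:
c(x, H) = H*x
F(E) = -8 (F(E) = -4 - 1*4 = -4 - 4 = -8)
l(Y) = 2 (l(Y) = -8*0 + 2 = 0 + 2 = 2)
49083/l(136) + c(-182, -45)/4277 = 49083/2 - 45*(-182)/4277 = 49083*(½) + 8190*(1/4277) = 49083/2 + 90/47 = 2307081/94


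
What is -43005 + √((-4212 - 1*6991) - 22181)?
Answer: -43005 + 2*I*√8346 ≈ -43005.0 + 182.71*I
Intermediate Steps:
-43005 + √((-4212 - 1*6991) - 22181) = -43005 + √((-4212 - 6991) - 22181) = -43005 + √(-11203 - 22181) = -43005 + √(-33384) = -43005 + 2*I*√8346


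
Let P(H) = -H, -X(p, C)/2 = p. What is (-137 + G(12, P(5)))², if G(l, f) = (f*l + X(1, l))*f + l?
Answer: 34225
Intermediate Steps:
X(p, C) = -2*p
G(l, f) = l + f*(-2 + f*l) (G(l, f) = (f*l - 2*1)*f + l = (f*l - 2)*f + l = (-2 + f*l)*f + l = f*(-2 + f*l) + l = l + f*(-2 + f*l))
(-137 + G(12, P(5)))² = (-137 + (12 - (-2)*5 + 12*(-1*5)²))² = (-137 + (12 - 2*(-5) + 12*(-5)²))² = (-137 + (12 + 10 + 12*25))² = (-137 + (12 + 10 + 300))² = (-137 + 322)² = 185² = 34225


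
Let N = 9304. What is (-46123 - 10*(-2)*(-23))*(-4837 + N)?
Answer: -208086261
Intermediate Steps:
(-46123 - 10*(-2)*(-23))*(-4837 + N) = (-46123 - 10*(-2)*(-23))*(-4837 + 9304) = (-46123 + 20*(-23))*4467 = (-46123 - 460)*4467 = -46583*4467 = -208086261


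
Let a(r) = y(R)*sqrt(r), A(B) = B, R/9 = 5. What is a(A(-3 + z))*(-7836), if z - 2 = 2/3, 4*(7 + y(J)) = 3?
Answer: 16325*I*sqrt(3) ≈ 28276.0*I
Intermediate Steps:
R = 45 (R = 9*5 = 45)
y(J) = -25/4 (y(J) = -7 + (1/4)*3 = -7 + 3/4 = -25/4)
z = 8/3 (z = 2 + 2/3 = 8/3 ≈ 2.6667)
a(r) = -25*sqrt(r)/4
a(A(-3 + z))*(-7836) = -25*sqrt(-3 + 8/3)/4*(-7836) = -25*I*sqrt(3)/12*(-7836) = 16325*I*sqrt(3)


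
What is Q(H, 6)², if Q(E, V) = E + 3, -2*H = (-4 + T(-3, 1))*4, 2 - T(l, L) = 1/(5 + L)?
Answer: 484/9 ≈ 53.778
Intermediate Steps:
T(l, L) = 2 - 1/(5 + L)
H = 13/3 (H = -(-4 + (9 + 2*1)/(5 + 1))*4/2 = -(-4 + (9 + 2)/6)*4/2 = -(-4 + (⅙)*11)*4/2 = -(-4 + 11/6)*4/2 = -(-13)*4/12 = -½*(-26/3) = 13/3 ≈ 4.3333)
Q(E, V) = 3 + E
Q(H, 6)² = (3 + 13/3)² = (22/3)² = 484/9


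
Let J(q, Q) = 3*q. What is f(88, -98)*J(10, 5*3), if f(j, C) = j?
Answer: 2640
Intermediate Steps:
f(88, -98)*J(10, 5*3) = 88*(3*10) = 88*30 = 2640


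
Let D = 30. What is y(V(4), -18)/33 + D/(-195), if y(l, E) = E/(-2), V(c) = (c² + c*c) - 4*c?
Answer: 17/143 ≈ 0.11888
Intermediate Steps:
V(c) = -4*c + 2*c² (V(c) = (c² + c²) - 4*c = 2*c² - 4*c = -4*c + 2*c²)
y(l, E) = -E/2 (y(l, E) = E*(-½) = -E/2)
y(V(4), -18)/33 + D/(-195) = -½*(-18)/33 + 30/(-195) = 9*(1/33) + 30*(-1/195) = 3/11 - 2/13 = 17/143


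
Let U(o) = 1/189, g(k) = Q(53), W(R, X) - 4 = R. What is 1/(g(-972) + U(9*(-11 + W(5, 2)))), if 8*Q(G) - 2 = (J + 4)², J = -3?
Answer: 1512/575 ≈ 2.6296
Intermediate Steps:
W(R, X) = 4 + R
Q(G) = 3/8 (Q(G) = ¼ + (-3 + 4)²/8 = ¼ + (⅛)*1² = ¼ + (⅛)*1 = ¼ + ⅛ = 3/8)
g(k) = 3/8
U(o) = 1/189
1/(g(-972) + U(9*(-11 + W(5, 2)))) = 1/(3/8 + 1/189) = 1/(575/1512) = 1512/575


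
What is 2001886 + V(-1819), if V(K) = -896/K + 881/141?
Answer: 513443448269/256479 ≈ 2.0019e+6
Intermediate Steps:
V(K) = 881/141 - 896/K (V(K) = -896/K + 881*(1/141) = -896/K + 881/141 = 881/141 - 896/K)
2001886 + V(-1819) = 2001886 + (881/141 - 896/(-1819)) = 2001886 + (881/141 - 896*(-1/1819)) = 2001886 + (881/141 + 896/1819) = 2001886 + 1728875/256479 = 513443448269/256479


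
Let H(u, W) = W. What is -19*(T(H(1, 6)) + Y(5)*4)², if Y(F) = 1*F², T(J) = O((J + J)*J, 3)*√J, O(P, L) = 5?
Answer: -192850 - 19000*√6 ≈ -2.3939e+5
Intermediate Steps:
T(J) = 5*√J
Y(F) = F²
-19*(T(H(1, 6)) + Y(5)*4)² = -19*(5*√6 + 5²*4)² = -19*(5*√6 + 25*4)² = -19*(5*√6 + 100)² = -19*(100 + 5*√6)²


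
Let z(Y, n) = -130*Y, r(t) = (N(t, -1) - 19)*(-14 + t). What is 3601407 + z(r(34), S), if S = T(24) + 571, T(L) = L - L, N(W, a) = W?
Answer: 3562407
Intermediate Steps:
T(L) = 0
r(t) = (-19 + t)*(-14 + t) (r(t) = (t - 19)*(-14 + t) = (-19 + t)*(-14 + t))
S = 571 (S = 0 + 571 = 571)
3601407 + z(r(34), S) = 3601407 - 130*(266 + 34² - 33*34) = 3601407 - 130*(266 + 1156 - 1122) = 3601407 - 130*300 = 3601407 - 39000 = 3562407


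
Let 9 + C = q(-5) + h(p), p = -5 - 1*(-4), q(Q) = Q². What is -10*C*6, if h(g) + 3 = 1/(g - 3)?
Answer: -765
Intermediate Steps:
p = -1 (p = -5 + 4 = -1)
h(g) = -3 + 1/(-3 + g) (h(g) = -3 + 1/(g - 3) = -3 + 1/(-3 + g))
C = 51/4 (C = -9 + ((-5)² + (10 - 3*(-1))/(-3 - 1)) = -9 + (25 + (10 + 3)/(-4)) = -9 + (25 - ¼*13) = -9 + (25 - 13/4) = -9 + 87/4 = 51/4 ≈ 12.750)
-10*C*6 = -10*51/4*6 = -255/2*6 = -765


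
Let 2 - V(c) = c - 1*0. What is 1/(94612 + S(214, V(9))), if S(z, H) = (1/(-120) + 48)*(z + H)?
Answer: 40/4181851 ≈ 9.5651e-6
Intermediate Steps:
V(c) = 2 - c (V(c) = 2 - (c - 1*0) = 2 - (c + 0) = 2 - c)
S(z, H) = 5759*H/120 + 5759*z/120 (S(z, H) = (-1/120 + 48)*(H + z) = 5759*(H + z)/120 = 5759*H/120 + 5759*z/120)
1/(94612 + S(214, V(9))) = 1/(94612 + (5759*(2 - 1*9)/120 + (5759/120)*214)) = 1/(94612 + (5759*(2 - 9)/120 + 616213/60)) = 1/(94612 + ((5759/120)*(-7) + 616213/60)) = 1/(94612 + (-40313/120 + 616213/60)) = 1/(94612 + 397371/40) = 1/(4181851/40) = 40/4181851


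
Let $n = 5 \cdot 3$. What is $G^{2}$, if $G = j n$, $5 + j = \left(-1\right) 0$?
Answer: $5625$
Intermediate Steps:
$n = 15$
$j = -5$ ($j = -5 - 0 = -5 + 0 = -5$)
$G = -75$ ($G = \left(-5\right) 15 = -75$)
$G^{2} = \left(-75\right)^{2} = 5625$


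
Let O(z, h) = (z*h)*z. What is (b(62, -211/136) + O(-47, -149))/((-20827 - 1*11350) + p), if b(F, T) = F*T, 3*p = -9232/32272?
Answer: 135470568579/13239845072 ≈ 10.232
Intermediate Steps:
p = -577/6051 (p = (-9232/32272)/3 = (-9232*1/32272)/3 = (⅓)*(-577/2017) = -577/6051 ≈ -0.095356)
O(z, h) = h*z² (O(z, h) = (h*z)*z = h*z²)
(b(62, -211/136) + O(-47, -149))/((-20827 - 1*11350) + p) = (62*(-211/136) - 149*(-47)²)/((-20827 - 1*11350) - 577/6051) = (62*(-211*1/136) - 149*2209)/((-20827 - 11350) - 577/6051) = (62*(-211/136) - 329141)/(-32177 - 577/6051) = (-6541/68 - 329141)/(-194703604/6051) = -22388129/68*(-6051/194703604) = 135470568579/13239845072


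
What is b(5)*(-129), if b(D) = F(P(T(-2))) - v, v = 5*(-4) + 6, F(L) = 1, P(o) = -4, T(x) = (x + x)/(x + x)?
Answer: -1935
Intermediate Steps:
T(x) = 1 (T(x) = (2*x)/((2*x)) = (2*x)*(1/(2*x)) = 1)
v = -14 (v = -20 + 6 = -14)
b(D) = 15 (b(D) = 1 - 1*(-14) = 1 + 14 = 15)
b(5)*(-129) = 15*(-129) = -1935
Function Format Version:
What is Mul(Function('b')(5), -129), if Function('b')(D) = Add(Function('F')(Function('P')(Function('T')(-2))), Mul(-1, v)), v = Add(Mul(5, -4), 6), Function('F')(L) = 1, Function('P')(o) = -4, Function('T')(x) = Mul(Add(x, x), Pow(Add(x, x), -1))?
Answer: -1935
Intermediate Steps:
Function('T')(x) = 1 (Function('T')(x) = Mul(Mul(2, x), Pow(Mul(2, x), -1)) = Mul(Mul(2, x), Mul(Rational(1, 2), Pow(x, -1))) = 1)
v = -14 (v = Add(-20, 6) = -14)
Function('b')(D) = 15 (Function('b')(D) = Add(1, Mul(-1, -14)) = Add(1, 14) = 15)
Mul(Function('b')(5), -129) = Mul(15, -129) = -1935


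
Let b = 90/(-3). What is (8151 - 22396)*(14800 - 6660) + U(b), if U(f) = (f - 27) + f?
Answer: -115954387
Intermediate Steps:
b = -30 (b = 90*(-1/3) = -30)
U(f) = -27 + 2*f (U(f) = (-27 + f) + f = -27 + 2*f)
(8151 - 22396)*(14800 - 6660) + U(b) = (8151 - 22396)*(14800 - 6660) + (-27 + 2*(-30)) = -14245*8140 + (-27 - 60) = -115954300 - 87 = -115954387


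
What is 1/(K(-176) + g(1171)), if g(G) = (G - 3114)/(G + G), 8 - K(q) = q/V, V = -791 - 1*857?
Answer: 241226/1703917 ≈ 0.14157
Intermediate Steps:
V = -1648 (V = -791 - 857 = -1648)
K(q) = 8 + q/1648 (K(q) = 8 - q/(-1648) = 8 - q*(-1)/1648 = 8 - (-1)*q/1648 = 8 + q/1648)
g(G) = (-3114 + G)/(2*G) (g(G) = (-3114 + G)/((2*G)) = (-3114 + G)*(1/(2*G)) = (-3114 + G)/(2*G))
1/(K(-176) + g(1171)) = 1/((8 + (1/1648)*(-176)) + (½)*(-3114 + 1171)/1171) = 1/((8 - 11/103) + (½)*(1/1171)*(-1943)) = 1/(813/103 - 1943/2342) = 1/(1703917/241226) = 241226/1703917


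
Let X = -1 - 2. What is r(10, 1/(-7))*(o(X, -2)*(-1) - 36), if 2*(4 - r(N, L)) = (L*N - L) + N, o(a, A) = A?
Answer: 85/7 ≈ 12.143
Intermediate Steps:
X = -3
r(N, L) = 4 + L/2 - N/2 - L*N/2 (r(N, L) = 4 - ((L*N - L) + N)/2 = 4 - ((-L + L*N) + N)/2 = 4 - (N - L + L*N)/2 = 4 + (L/2 - N/2 - L*N/2) = 4 + L/2 - N/2 - L*N/2)
r(10, 1/(-7))*(o(X, -2)*(-1) - 36) = (4 + (1/2)/(-7) - 1/2*10 - 1/2*10/(-7))*(-2*(-1) - 36) = (4 + (1/2)*(-1/7) - 5 - 1/2*(-1/7)*10)*(2 - 36) = (4 - 1/14 - 5 + 5/7)*(-34) = -5/14*(-34) = 85/7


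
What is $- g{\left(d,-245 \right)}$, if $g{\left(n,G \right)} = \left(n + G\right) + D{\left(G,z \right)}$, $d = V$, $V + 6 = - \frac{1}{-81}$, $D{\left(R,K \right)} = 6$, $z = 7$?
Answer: $\frac{19844}{81} \approx 244.99$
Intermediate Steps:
$V = - \frac{485}{81}$ ($V = -6 - \frac{1}{-81} = -6 - - \frac{1}{81} = -6 + \frac{1}{81} = - \frac{485}{81} \approx -5.9877$)
$d = - \frac{485}{81} \approx -5.9877$
$g{\left(n,G \right)} = 6 + G + n$ ($g{\left(n,G \right)} = \left(n + G\right) + 6 = \left(G + n\right) + 6 = 6 + G + n$)
$- g{\left(d,-245 \right)} = - (6 - 245 - \frac{485}{81}) = \left(-1\right) \left(- \frac{19844}{81}\right) = \frac{19844}{81}$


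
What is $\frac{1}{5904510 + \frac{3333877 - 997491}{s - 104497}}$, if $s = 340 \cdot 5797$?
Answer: $\frac{1866483}{11020669874716} \approx 1.6936 \cdot 10^{-7}$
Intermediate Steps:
$s = 1970980$
$\frac{1}{5904510 + \frac{3333877 - 997491}{s - 104497}} = \frac{1}{5904510 + \frac{3333877 - 997491}{1970980 - 104497}} = \frac{1}{5904510 + \frac{2336386}{1866483}} = \frac{1}{\frac{11020669874716}{1866483}} = \frac{1866483}{11020669874716}$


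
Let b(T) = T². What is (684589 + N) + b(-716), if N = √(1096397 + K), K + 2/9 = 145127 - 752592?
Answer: 1197245 + √4400386/3 ≈ 1.1979e+6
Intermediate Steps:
K = -5467187/9 (K = -2/9 + (145127 - 752592) = -2/9 - 607465 = -5467187/9 ≈ -6.0747e+5)
N = √4400386/3 (N = √(1096397 - 5467187/9) = √(4400386/9) = √4400386/3 ≈ 699.24)
(684589 + N) + b(-716) = (684589 + √4400386/3) + (-716)² = (684589 + √4400386/3) + 512656 = 1197245 + √4400386/3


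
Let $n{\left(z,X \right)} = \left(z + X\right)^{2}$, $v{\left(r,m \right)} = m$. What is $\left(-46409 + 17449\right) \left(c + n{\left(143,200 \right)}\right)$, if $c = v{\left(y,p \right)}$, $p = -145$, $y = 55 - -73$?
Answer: $-3402915840$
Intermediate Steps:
$y = 128$ ($y = 55 + 73 = 128$)
$c = -145$
$n{\left(z,X \right)} = \left(X + z\right)^{2}$
$\left(-46409 + 17449\right) \left(c + n{\left(143,200 \right)}\right) = \left(-46409 + 17449\right) \left(-145 + \left(200 + 143\right)^{2}\right) = - 28960 \left(-145 + 343^{2}\right) = - 28960 \left(-145 + 117649\right) = \left(-28960\right) 117504 = -3402915840$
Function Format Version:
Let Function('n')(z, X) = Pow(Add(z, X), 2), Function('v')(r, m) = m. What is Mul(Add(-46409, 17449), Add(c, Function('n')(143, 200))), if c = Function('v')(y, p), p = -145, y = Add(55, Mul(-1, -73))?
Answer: -3402915840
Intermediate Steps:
y = 128 (y = Add(55, 73) = 128)
c = -145
Function('n')(z, X) = Pow(Add(X, z), 2)
Mul(Add(-46409, 17449), Add(c, Function('n')(143, 200))) = Mul(Add(-46409, 17449), Add(-145, Pow(Add(200, 143), 2))) = Mul(-28960, Add(-145, Pow(343, 2))) = Mul(-28960, Add(-145, 117649)) = Mul(-28960, 117504) = -3402915840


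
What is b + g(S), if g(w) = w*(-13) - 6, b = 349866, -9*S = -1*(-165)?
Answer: 1050295/3 ≈ 3.5010e+5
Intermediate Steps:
S = -55/3 (S = -(-1)*(-165)/9 = -⅑*165 = -55/3 ≈ -18.333)
g(w) = -6 - 13*w (g(w) = -13*w - 6 = -6 - 13*w)
b + g(S) = 349866 + (-6 - 13*(-55/3)) = 349866 + (-6 + 715/3) = 349866 + 697/3 = 1050295/3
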